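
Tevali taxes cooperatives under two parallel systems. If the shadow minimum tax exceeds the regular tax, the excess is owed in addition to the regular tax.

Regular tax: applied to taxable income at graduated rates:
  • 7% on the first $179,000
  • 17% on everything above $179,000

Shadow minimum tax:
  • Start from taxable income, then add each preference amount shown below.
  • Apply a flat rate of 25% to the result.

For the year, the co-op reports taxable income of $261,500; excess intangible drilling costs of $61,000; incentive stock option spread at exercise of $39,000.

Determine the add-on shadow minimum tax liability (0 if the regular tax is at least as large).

Shadow minimum tax:
  Adjusted income: $261,500 + $61,000 + $39,000 = $361,500
  $361,500 × 25% = $90,375

Regular tax:
  $179,000 × 7% = $12,530
  $82,500 × 17% = $14,025
  → $26,555

Excess of shadow minimum tax over regular tax: $90,375 − $26,555 = $63,820.

$63,820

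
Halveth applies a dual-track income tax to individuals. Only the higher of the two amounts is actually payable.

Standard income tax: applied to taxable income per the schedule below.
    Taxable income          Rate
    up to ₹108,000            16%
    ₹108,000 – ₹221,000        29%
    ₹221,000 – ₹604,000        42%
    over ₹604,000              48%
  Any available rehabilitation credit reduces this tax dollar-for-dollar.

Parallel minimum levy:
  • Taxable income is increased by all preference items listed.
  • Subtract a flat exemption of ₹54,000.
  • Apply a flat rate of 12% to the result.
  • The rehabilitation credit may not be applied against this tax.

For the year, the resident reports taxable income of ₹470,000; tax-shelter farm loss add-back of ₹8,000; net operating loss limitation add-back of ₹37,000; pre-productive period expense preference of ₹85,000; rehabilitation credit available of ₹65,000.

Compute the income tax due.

Standard income tax:
  ₹108,000 × 16% = ₹17,280
  ₹113,000 × 29% = ₹32,770
  ₹249,000 × 42% = ₹104,580
  → ₹154,630
  Less rehabilitation credit ₹65,000 → ₹89,630

Parallel minimum levy:
  Adjusted income: ₹470,000 + ₹8,000 + ₹37,000 + ₹85,000 = ₹600,000
  Less exemption ₹54,000 → base ₹546,000
  ₹546,000 × 12% = ₹65,520

₹89,630 > ₹65,520, so the standard income tax governs.

₹89,630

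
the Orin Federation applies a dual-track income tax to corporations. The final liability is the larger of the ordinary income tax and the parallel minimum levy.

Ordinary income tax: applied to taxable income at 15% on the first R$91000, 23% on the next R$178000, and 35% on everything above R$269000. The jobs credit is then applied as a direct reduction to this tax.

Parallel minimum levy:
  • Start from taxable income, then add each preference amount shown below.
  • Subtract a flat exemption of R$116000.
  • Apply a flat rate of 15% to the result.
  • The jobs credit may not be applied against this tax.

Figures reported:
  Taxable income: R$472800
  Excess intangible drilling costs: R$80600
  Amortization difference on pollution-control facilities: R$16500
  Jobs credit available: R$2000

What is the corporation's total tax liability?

R$123920

Parallel minimum levy:
  Adjusted income: R$472800 + R$80600 + R$16500 = R$569900
  Less exemption R$116000 → base R$453900
  R$453900 × 15% = R$68085

Ordinary income tax:
  R$91000 × 15% = R$13650
  R$178000 × 23% = R$40940
  R$203800 × 35% = R$71330
  → R$125920
  Less jobs credit R$2000 → R$123920

R$123920 > R$68085, so the ordinary income tax governs.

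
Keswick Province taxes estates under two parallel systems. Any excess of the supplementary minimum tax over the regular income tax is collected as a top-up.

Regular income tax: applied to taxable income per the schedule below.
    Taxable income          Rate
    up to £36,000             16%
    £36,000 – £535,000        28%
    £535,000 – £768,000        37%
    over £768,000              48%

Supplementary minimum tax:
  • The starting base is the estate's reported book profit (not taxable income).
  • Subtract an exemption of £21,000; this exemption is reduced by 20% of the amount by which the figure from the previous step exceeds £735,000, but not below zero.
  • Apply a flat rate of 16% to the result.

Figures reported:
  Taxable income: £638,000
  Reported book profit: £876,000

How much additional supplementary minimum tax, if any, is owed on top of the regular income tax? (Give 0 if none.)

Supplementary minimum tax:
  Base (reported book profit): £876,000
  Exemption: 20% × (£876,000 − £735,000) = £28,200 ≥ £21,000, so the exemption is fully phased out
  Base: £876,000 − £0 = £876,000
  £876,000 × 16% = £140,160

Regular income tax:
  £36,000 × 16% = £5,760
  £499,000 × 28% = £139,720
  £103,000 × 37% = £38,110
  → £183,590

£140,160 ≤ £183,590, so no add-on is due.

£0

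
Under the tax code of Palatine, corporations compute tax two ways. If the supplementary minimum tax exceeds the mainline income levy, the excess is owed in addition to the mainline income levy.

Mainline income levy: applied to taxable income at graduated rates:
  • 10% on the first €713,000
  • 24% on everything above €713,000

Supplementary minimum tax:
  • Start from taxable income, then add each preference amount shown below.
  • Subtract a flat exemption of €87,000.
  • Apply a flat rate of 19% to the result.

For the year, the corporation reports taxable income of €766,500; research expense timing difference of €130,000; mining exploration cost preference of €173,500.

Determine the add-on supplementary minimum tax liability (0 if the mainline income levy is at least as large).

Mainline income levy:
  €713,000 × 10% = €71,300
  €53,500 × 24% = €12,840
  → €84,140

Supplementary minimum tax:
  Adjusted income: €766,500 + €130,000 + €173,500 = €1,070,000
  Less exemption €87,000 → base €983,000
  €983,000 × 19% = €186,770

Excess of supplementary minimum tax over mainline income levy: €186,770 − €84,140 = €102,630.

€102,630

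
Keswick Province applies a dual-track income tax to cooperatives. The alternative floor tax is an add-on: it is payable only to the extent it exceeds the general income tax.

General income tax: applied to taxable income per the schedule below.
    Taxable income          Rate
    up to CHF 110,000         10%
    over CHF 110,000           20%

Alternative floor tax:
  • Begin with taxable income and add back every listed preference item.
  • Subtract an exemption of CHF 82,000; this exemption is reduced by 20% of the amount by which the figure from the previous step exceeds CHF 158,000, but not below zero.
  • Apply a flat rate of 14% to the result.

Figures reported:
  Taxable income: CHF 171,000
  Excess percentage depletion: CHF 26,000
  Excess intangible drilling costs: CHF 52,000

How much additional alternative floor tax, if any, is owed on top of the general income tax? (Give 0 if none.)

General income tax:
  CHF 110,000 × 10% = CHF 11,000
  CHF 61,000 × 20% = CHF 12,200
  → CHF 23,200

Alternative floor tax:
  Adjusted income: CHF 171,000 + CHF 26,000 + CHF 52,000 = CHF 249,000
  Exemption: CHF 82,000 − 20% × (CHF 249,000 − CHF 158,000) = CHF 82,000 − CHF 18,200 = CHF 63,800
  Base: CHF 249,000 − CHF 63,800 = CHF 185,200
  CHF 185,200 × 14% = CHF 25,928

Excess of alternative floor tax over general income tax: CHF 25,928 − CHF 23,200 = CHF 2,728.

CHF 2,728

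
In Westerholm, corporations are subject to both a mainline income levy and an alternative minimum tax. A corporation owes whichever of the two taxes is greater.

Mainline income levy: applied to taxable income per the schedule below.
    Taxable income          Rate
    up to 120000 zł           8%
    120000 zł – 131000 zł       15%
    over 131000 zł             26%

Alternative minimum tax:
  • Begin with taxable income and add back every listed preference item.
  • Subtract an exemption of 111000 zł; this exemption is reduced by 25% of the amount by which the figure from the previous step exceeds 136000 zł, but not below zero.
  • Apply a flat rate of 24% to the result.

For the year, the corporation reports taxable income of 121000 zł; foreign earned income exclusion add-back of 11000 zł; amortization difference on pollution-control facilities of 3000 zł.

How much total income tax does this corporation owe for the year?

Mainline income levy:
  120000 zł × 8% = 9600 zł
  1000 zł × 15% = 150 zł
  → 9750 zł

Alternative minimum tax:
  Adjusted income: 121000 zł + 11000 zł + 3000 zł = 135000 zł
  Exemption: 135000 zł ≤ 136000 zł, so full 111000 zł applies
  Base: 135000 zł − 111000 zł = 24000 zł
  24000 zł × 24% = 5760 zł

9750 zł > 5760 zł, so the mainline income levy governs.

9750 zł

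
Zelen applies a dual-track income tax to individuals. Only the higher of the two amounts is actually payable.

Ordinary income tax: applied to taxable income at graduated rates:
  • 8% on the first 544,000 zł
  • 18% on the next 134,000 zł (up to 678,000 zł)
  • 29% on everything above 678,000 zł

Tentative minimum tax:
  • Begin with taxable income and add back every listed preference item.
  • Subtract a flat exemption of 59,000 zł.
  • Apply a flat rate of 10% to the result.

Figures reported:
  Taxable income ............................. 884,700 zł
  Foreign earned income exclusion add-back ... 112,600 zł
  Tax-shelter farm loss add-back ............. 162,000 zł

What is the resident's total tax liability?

Ordinary income tax:
  544,000 zł × 8% = 43,520 zł
  134,000 zł × 18% = 24,120 zł
  206,700 zł × 29% = 59,943 zł
  → 127,583 zł

Tentative minimum tax:
  Adjusted income: 884,700 zł + 112,600 zł + 162,000 zł = 1,159,300 zł
  Less exemption 59,000 zł → base 1,100,300 zł
  1,100,300 zł × 10% = 110,030 zł

127,583 zł > 110,030 zł, so the ordinary income tax governs.

127,583 zł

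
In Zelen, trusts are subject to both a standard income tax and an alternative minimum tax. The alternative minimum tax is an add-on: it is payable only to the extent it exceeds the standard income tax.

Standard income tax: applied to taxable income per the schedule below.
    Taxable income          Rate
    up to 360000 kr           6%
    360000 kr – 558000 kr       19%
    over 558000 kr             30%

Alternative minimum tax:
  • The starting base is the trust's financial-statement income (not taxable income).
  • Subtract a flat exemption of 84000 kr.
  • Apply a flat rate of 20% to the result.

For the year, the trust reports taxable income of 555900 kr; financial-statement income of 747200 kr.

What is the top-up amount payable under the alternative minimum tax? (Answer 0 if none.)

Standard income tax:
  360000 kr × 6% = 21600 kr
  195900 kr × 19% = 37221 kr
  → 58821 kr

Alternative minimum tax:
  Base (financial-statement income): 747200 kr
  Less exemption 84000 kr → base 663200 kr
  663200 kr × 20% = 132640 kr

Excess of alternative minimum tax over standard income tax: 132640 kr − 58821 kr = 73819 kr.

73819 kr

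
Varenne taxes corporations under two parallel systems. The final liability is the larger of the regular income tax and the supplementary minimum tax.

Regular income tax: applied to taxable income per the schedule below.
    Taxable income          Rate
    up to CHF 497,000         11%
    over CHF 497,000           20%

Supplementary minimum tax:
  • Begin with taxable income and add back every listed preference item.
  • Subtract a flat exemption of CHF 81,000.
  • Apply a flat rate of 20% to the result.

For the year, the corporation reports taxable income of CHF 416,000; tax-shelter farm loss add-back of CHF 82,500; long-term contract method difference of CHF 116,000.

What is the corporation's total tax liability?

CHF 106,700

Regular income tax:
  CHF 416,000 × 11% = CHF 45,760

Supplementary minimum tax:
  Adjusted income: CHF 416,000 + CHF 82,500 + CHF 116,000 = CHF 614,500
  Less exemption CHF 81,000 → base CHF 533,500
  CHF 533,500 × 20% = CHF 106,700

CHF 106,700 > CHF 45,760, so the supplementary minimum tax is the binding amount.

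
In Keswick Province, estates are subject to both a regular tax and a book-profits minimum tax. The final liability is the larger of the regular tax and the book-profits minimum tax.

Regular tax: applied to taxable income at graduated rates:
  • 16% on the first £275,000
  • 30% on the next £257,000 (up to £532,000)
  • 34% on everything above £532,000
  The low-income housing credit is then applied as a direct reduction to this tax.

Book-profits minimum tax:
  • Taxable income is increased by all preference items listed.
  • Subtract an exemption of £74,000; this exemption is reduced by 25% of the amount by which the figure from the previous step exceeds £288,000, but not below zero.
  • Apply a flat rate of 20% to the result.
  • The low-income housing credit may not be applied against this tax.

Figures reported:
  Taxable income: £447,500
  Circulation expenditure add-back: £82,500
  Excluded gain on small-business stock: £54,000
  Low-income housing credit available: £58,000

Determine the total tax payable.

£116,800

Regular tax:
  £275,000 × 16% = £44,000
  £172,500 × 30% = £51,750
  → £95,750
  Less low-income housing credit £58,000 → £37,750

Book-profits minimum tax:
  Adjusted income: £447,500 + £82,500 + £54,000 = £584,000
  Exemption: 25% × (£584,000 − £288,000) = £74,000 ≥ £74,000, so the exemption is fully phased out
  Base: £584,000 − £0 = £584,000
  £584,000 × 20% = £116,800

£116,800 > £37,750, so the book-profits minimum tax is the binding amount.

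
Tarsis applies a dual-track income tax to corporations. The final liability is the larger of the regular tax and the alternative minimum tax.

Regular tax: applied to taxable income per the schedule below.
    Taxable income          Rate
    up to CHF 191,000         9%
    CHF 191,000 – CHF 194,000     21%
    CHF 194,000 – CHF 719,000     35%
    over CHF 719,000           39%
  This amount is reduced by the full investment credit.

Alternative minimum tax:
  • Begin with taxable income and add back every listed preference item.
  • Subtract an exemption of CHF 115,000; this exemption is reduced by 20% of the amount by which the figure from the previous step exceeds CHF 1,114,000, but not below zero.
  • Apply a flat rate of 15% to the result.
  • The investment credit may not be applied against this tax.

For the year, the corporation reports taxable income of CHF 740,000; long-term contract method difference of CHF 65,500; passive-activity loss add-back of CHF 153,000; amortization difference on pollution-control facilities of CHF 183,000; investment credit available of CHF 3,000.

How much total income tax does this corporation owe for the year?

Regular tax:
  CHF 191,000 × 9% = CHF 17,190
  CHF 3,000 × 21% = CHF 630
  CHF 525,000 × 35% = CHF 183,750
  CHF 21,000 × 39% = CHF 8,190
  → CHF 209,760
  Less investment credit CHF 3,000 → CHF 206,760

Alternative minimum tax:
  Adjusted income: CHF 740,000 + CHF 65,500 + CHF 153,000 + CHF 183,000 = CHF 1,141,500
  Exemption: CHF 115,000 − 20% × (CHF 1,141,500 − CHF 1,114,000) = CHF 115,000 − CHF 5,500 = CHF 109,500
  Base: CHF 1,141,500 − CHF 109,500 = CHF 1,032,000
  CHF 1,032,000 × 15% = CHF 154,800

CHF 206,760 > CHF 154,800, so the regular tax governs.

CHF 206,760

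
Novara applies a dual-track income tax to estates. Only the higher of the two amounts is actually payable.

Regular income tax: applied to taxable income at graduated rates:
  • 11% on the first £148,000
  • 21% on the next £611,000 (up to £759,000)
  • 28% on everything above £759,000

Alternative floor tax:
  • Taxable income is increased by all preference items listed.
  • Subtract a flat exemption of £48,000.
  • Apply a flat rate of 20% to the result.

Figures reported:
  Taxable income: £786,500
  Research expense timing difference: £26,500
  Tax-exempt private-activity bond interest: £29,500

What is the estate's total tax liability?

£158,900

Alternative floor tax:
  Adjusted income: £786,500 + £26,500 + £29,500 = £842,500
  Less exemption £48,000 → base £794,500
  £794,500 × 20% = £158,900

Regular income tax:
  £148,000 × 11% = £16,280
  £611,000 × 21% = £128,310
  £27,500 × 28% = £7,700
  → £152,290

£158,900 > £152,290, so the alternative floor tax is the binding amount.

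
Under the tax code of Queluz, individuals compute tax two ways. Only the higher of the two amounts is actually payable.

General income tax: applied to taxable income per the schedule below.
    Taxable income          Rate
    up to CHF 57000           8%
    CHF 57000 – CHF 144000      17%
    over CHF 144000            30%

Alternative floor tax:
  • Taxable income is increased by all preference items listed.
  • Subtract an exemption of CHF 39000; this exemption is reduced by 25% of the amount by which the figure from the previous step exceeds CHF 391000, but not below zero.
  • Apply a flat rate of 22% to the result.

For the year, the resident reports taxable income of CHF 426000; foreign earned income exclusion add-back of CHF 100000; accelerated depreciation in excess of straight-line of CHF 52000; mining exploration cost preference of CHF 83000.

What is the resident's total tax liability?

CHF 145420

Alternative floor tax:
  Adjusted income: CHF 426000 + CHF 100000 + CHF 52000 + CHF 83000 = CHF 661000
  Exemption: 25% × (CHF 661000 − CHF 391000) = CHF 67500 ≥ CHF 39000, so the exemption is fully phased out
  Base: CHF 661000 − CHF 0 = CHF 661000
  CHF 661000 × 22% = CHF 145420

General income tax:
  CHF 57000 × 8% = CHF 4560
  CHF 87000 × 17% = CHF 14790
  CHF 282000 × 30% = CHF 84600
  → CHF 103950

CHF 145420 > CHF 103950, so the alternative floor tax is the binding amount.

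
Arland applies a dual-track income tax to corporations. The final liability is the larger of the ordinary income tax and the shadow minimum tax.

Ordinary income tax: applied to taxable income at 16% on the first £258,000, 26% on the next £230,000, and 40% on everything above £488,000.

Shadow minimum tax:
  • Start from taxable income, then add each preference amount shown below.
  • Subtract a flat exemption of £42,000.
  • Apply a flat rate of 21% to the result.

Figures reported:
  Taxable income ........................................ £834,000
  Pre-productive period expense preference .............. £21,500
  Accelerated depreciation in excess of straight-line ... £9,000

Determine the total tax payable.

£239,480

Shadow minimum tax:
  Adjusted income: £834,000 + £21,500 + £9,000 = £864,500
  Less exemption £42,000 → base £822,500
  £822,500 × 21% = £172,725

Ordinary income tax:
  £258,000 × 16% = £41,280
  £230,000 × 26% = £59,800
  £346,000 × 40% = £138,400
  → £239,480

£239,480 > £172,725, so the ordinary income tax governs.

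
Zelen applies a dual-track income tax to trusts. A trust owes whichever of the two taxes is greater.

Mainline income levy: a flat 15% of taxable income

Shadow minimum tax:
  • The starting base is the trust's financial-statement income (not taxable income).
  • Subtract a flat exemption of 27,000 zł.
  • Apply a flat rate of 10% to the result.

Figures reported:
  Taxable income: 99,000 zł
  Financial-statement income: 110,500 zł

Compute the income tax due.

14,850 zł

Mainline income levy:
  99,000 zł × 15% = 14,850 zł

Shadow minimum tax:
  Base (financial-statement income): 110,500 zł
  Less exemption 27,000 zł → base 83,500 zł
  83,500 zł × 10% = 8,350 zł

14,850 zł > 8,350 zł, so the mainline income levy governs.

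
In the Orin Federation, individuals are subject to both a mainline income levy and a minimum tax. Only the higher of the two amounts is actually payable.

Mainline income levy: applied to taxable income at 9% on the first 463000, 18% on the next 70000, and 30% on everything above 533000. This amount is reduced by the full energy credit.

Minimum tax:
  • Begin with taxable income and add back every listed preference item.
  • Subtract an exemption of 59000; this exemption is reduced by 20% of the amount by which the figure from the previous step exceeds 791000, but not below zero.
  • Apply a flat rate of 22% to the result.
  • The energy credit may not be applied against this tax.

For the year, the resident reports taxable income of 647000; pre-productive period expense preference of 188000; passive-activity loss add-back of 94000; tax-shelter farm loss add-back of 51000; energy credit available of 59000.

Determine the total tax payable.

Mainline income levy:
  463000 × 9% = 41670
  70000 × 18% = 12600
  114000 × 30% = 34200
  → 88470
  Less energy credit 59000 → 29470

Minimum tax:
  Adjusted income: 647000 + 188000 + 94000 + 51000 = 980000
  Exemption: 59000 − 20% × (980000 − 791000) = 59000 − 37800 = 21200
  Base: 980000 − 21200 = 958800
  958800 × 22% = 210936

210936 > 29470, so the minimum tax is the binding amount.

210936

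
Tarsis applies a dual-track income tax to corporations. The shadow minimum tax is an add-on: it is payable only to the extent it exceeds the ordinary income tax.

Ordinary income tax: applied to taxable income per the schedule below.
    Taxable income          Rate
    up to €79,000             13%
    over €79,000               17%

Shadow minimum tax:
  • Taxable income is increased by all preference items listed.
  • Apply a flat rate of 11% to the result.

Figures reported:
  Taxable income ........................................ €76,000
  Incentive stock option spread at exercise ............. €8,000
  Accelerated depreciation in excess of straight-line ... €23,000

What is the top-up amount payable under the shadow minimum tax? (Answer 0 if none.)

Shadow minimum tax:
  Adjusted income: €76,000 + €8,000 + €23,000 = €107,000
  €107,000 × 11% = €11,770

Ordinary income tax:
  €76,000 × 13% = €9,880

Excess of shadow minimum tax over ordinary income tax: €11,770 − €9,880 = €1,890.

€1,890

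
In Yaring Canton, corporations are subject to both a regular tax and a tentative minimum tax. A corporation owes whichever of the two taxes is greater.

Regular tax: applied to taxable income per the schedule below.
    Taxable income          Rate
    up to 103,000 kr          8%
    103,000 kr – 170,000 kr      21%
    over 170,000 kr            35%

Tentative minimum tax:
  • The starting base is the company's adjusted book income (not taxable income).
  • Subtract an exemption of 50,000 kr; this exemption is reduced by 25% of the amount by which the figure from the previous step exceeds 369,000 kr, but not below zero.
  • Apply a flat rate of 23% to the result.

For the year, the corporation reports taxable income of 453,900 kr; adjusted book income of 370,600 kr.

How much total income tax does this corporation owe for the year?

121,675 kr

Regular tax:
  103,000 kr × 8% = 8,240 kr
  67,000 kr × 21% = 14,070 kr
  283,900 kr × 35% = 99,365 kr
  → 121,675 kr

Tentative minimum tax:
  Base (adjusted book income): 370,600 kr
  Exemption: 50,000 kr − 25% × (370,600 kr − 369,000 kr) = 50,000 kr − 400 kr = 49,600 kr
  Base: 370,600 kr − 49,600 kr = 321,000 kr
  321,000 kr × 23% = 73,830 kr

121,675 kr > 73,830 kr, so the regular tax governs.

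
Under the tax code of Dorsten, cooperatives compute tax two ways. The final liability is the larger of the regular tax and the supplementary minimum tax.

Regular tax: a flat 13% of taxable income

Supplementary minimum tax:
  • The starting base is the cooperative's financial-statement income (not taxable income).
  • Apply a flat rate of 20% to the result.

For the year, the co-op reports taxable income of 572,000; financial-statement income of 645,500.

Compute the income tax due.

Supplementary minimum tax:
  Base (financial-statement income): 645,500
  645,500 × 20% = 129,100

Regular tax:
  572,000 × 13% = 74,360

129,100 > 74,360, so the supplementary minimum tax is the binding amount.

129,100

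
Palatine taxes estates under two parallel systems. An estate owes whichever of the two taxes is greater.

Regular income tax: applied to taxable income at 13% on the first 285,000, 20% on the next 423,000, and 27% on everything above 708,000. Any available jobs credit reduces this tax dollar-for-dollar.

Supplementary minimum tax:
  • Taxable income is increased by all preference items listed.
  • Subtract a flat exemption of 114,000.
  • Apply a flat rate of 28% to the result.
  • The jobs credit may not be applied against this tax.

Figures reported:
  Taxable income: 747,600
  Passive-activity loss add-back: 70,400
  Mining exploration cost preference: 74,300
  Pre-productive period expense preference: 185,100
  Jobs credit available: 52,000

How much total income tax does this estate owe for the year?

Supplementary minimum tax:
  Adjusted income: 747,600 + 70,400 + 74,300 + 185,100 = 1,077,400
  Less exemption 114,000 → base 963,400
  963,400 × 28% = 269,752

Regular income tax:
  285,000 × 13% = 37,050
  423,000 × 20% = 84,600
  39,600 × 27% = 10,692
  → 132,342
  Less jobs credit 52,000 → 80,342

269,752 > 80,342, so the supplementary minimum tax is the binding amount.

269,752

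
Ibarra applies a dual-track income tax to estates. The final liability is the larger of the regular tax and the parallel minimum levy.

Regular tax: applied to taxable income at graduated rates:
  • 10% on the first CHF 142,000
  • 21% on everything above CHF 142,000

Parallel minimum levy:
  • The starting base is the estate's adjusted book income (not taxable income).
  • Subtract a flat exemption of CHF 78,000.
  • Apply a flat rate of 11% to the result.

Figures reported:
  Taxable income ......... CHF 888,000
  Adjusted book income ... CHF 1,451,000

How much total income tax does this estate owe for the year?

Parallel minimum levy:
  Base (adjusted book income): CHF 1,451,000
  Less exemption CHF 78,000 → base CHF 1,373,000
  CHF 1,373,000 × 11% = CHF 151,030

Regular tax:
  CHF 142,000 × 10% = CHF 14,200
  CHF 746,000 × 21% = CHF 156,660
  → CHF 170,860

CHF 170,860 > CHF 151,030, so the regular tax governs.

CHF 170,860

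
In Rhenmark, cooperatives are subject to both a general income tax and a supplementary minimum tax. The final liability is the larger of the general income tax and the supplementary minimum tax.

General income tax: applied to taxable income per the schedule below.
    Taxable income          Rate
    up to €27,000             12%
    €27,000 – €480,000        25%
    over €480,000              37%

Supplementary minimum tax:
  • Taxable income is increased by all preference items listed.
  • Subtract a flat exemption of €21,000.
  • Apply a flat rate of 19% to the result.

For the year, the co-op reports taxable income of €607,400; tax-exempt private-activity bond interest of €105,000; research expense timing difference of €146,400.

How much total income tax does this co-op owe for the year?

€163,628

General income tax:
  €27,000 × 12% = €3,240
  €453,000 × 25% = €113,250
  €127,400 × 37% = €47,138
  → €163,628

Supplementary minimum tax:
  Adjusted income: €607,400 + €105,000 + €146,400 = €858,800
  Less exemption €21,000 → base €837,800
  €837,800 × 19% = €159,182

€163,628 > €159,182, so the general income tax governs.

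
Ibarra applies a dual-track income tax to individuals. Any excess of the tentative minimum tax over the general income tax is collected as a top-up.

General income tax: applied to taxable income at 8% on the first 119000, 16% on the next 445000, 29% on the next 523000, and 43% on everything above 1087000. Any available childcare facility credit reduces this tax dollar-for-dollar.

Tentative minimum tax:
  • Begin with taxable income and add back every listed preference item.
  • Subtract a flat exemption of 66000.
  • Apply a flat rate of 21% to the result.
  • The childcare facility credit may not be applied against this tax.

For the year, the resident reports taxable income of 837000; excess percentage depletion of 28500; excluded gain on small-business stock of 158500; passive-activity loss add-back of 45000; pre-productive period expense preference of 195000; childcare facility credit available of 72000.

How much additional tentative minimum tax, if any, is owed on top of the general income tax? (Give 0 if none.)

163690

Tentative minimum tax:
  Adjusted income: 837000 + 28500 + 158500 + 45000 + 195000 = 1264000
  Less exemption 66000 → base 1198000
  1198000 × 21% = 251580

General income tax:
  119000 × 8% = 9520
  445000 × 16% = 71200
  273000 × 29% = 79170
  → 159890
  Less childcare facility credit 72000 → 87890

Excess of tentative minimum tax over general income tax: 251580 − 87890 = 163690.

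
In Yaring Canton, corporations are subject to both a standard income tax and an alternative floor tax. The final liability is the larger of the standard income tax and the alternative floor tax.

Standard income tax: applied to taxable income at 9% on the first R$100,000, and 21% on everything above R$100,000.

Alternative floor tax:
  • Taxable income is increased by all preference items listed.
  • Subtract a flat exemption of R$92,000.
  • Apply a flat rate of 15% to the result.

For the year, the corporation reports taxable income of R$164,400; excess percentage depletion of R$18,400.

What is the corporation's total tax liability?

R$22,524

Alternative floor tax:
  Adjusted income: R$164,400 + R$18,400 = R$182,800
  Less exemption R$92,000 → base R$90,800
  R$90,800 × 15% = R$13,620

Standard income tax:
  R$100,000 × 9% = R$9,000
  R$64,400 × 21% = R$13,524
  → R$22,524

R$22,524 > R$13,620, so the standard income tax governs.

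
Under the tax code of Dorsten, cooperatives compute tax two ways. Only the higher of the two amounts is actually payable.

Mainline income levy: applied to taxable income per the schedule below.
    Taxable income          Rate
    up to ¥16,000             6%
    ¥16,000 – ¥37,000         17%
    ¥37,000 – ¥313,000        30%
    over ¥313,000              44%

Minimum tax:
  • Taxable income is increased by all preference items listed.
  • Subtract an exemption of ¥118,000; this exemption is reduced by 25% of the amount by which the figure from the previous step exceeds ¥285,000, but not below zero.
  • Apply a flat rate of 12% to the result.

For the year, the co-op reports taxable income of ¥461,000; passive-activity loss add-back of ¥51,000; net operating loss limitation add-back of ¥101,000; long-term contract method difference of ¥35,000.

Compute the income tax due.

Mainline income levy:
  ¥16,000 × 6% = ¥960
  ¥21,000 × 17% = ¥3,570
  ¥276,000 × 30% = ¥82,800
  ¥148,000 × 44% = ¥65,120
  → ¥152,450

Minimum tax:
  Adjusted income: ¥461,000 + ¥51,000 + ¥101,000 + ¥35,000 = ¥648,000
  Exemption: ¥118,000 − 25% × (¥648,000 − ¥285,000) = ¥118,000 − ¥90,750 = ¥27,250
  Base: ¥648,000 − ¥27,250 = ¥620,750
  ¥620,750 × 12% = ¥74,490

¥152,450 > ¥74,490, so the mainline income levy governs.

¥152,450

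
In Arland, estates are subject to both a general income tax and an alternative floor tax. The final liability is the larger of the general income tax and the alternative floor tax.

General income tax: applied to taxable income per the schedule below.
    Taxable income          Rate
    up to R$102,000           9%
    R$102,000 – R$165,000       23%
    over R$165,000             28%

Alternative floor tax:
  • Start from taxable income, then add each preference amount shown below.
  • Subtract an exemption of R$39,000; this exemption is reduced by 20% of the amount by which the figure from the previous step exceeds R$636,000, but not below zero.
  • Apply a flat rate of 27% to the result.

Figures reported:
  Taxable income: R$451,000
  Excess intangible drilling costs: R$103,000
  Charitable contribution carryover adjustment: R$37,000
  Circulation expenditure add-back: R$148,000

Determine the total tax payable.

Alternative floor tax:
  Adjusted income: R$451,000 + R$103,000 + R$37,000 + R$148,000 = R$739,000
  Exemption: R$39,000 − 20% × (R$739,000 − R$636,000) = R$39,000 − R$20,600 = R$18,400
  Base: R$739,000 − R$18,400 = R$720,600
  R$720,600 × 27% = R$194,562

General income tax:
  R$102,000 × 9% = R$9,180
  R$63,000 × 23% = R$14,490
  R$286,000 × 28% = R$80,080
  → R$103,750

R$194,562 > R$103,750, so the alternative floor tax is the binding amount.

R$194,562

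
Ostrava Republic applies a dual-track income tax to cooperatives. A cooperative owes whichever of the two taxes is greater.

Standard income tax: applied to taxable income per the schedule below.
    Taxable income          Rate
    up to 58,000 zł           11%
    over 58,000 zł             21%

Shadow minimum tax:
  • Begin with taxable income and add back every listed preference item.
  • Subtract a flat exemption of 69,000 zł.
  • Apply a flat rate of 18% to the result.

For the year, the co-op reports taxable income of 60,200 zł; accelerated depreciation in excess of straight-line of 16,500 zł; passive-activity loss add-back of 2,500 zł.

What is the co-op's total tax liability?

6,842 zł

Shadow minimum tax:
  Adjusted income: 60,200 zł + 16,500 zł + 2,500 zł = 79,200 zł
  Less exemption 69,000 zł → base 10,200 zł
  10,200 zł × 18% = 1,836 zł

Standard income tax:
  58,000 zł × 11% = 6,380 zł
  2,200 zł × 21% = 462 zł
  → 6,842 zł

6,842 zł > 1,836 zł, so the standard income tax governs.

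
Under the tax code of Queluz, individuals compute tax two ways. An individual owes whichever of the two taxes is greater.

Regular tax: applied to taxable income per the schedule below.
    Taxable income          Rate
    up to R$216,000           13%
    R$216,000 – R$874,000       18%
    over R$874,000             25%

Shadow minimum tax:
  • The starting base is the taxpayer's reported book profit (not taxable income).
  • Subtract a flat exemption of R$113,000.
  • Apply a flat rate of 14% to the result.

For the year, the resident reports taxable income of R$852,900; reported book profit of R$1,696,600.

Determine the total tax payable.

R$221,704

Shadow minimum tax:
  Base (reported book profit): R$1,696,600
  Less exemption R$113,000 → base R$1,583,600
  R$1,583,600 × 14% = R$221,704

Regular tax:
  R$216,000 × 13% = R$28,080
  R$636,900 × 18% = R$114,642
  → R$142,722

R$221,704 > R$142,722, so the shadow minimum tax is the binding amount.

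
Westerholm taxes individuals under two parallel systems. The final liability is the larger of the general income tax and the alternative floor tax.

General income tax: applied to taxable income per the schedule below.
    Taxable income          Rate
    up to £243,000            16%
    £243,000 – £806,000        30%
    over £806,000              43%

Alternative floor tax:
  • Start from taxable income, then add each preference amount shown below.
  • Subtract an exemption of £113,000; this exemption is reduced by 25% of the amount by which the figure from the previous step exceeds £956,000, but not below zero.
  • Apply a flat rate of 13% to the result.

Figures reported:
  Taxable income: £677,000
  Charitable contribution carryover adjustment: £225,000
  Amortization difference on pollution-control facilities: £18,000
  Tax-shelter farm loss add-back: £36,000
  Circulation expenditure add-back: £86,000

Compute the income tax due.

£169,080

Alternative floor tax:
  Adjusted income: £677,000 + £225,000 + £18,000 + £36,000 + £86,000 = £1,042,000
  Exemption: £113,000 − 25% × (£1,042,000 − £956,000) = £113,000 − £21,500 = £91,500
  Base: £1,042,000 − £91,500 = £950,500
  £950,500 × 13% = £123,565

General income tax:
  £243,000 × 16% = £38,880
  £434,000 × 30% = £130,200
  → £169,080

£169,080 > £123,565, so the general income tax governs.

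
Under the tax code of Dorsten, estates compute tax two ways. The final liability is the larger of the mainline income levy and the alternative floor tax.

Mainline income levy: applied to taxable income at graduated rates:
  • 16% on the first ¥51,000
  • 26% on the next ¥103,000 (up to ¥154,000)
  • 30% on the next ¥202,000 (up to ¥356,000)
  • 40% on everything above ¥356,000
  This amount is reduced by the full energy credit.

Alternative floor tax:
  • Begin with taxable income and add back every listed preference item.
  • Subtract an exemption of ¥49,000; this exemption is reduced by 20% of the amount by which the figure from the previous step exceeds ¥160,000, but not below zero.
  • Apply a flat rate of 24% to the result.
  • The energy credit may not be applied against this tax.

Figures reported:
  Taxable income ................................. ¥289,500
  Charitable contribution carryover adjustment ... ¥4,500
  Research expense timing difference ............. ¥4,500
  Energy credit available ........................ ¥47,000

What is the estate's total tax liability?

Alternative floor tax:
  Adjusted income: ¥289,500 + ¥4,500 + ¥4,500 = ¥298,500
  Exemption: ¥49,000 − 20% × (¥298,500 − ¥160,000) = ¥49,000 − ¥27,700 = ¥21,300
  Base: ¥298,500 − ¥21,300 = ¥277,200
  ¥277,200 × 24% = ¥66,528

Mainline income levy:
  ¥51,000 × 16% = ¥8,160
  ¥103,000 × 26% = ¥26,780
  ¥135,500 × 30% = ¥40,650
  → ¥75,590
  Less energy credit ¥47,000 → ¥28,590

¥66,528 > ¥28,590, so the alternative floor tax is the binding amount.

¥66,528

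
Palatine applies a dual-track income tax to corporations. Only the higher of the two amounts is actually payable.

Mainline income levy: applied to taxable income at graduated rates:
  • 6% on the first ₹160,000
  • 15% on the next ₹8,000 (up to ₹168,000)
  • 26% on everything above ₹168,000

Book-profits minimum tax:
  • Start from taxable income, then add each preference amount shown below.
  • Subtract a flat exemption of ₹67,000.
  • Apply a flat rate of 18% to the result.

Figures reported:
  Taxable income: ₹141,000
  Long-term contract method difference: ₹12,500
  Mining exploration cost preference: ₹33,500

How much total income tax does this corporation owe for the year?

₹21,600

Mainline income levy:
  ₹141,000 × 6% = ₹8,460

Book-profits minimum tax:
  Adjusted income: ₹141,000 + ₹12,500 + ₹33,500 = ₹187,000
  Less exemption ₹67,000 → base ₹120,000
  ₹120,000 × 18% = ₹21,600

₹21,600 > ₹8,460, so the book-profits minimum tax is the binding amount.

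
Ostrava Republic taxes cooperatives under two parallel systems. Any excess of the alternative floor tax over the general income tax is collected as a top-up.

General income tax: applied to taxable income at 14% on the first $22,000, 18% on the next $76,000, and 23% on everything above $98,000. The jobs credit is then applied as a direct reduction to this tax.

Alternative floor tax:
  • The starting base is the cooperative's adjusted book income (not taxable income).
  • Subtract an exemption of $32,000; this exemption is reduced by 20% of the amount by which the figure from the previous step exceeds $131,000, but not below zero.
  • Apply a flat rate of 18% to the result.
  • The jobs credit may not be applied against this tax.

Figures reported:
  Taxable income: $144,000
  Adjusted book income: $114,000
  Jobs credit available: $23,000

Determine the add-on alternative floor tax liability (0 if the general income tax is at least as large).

$10,420

Alternative floor tax:
  Base (adjusted book income): $114,000
  Exemption: $114,000 ≤ $131,000, so full $32,000 applies
  Base: $114,000 − $32,000 = $82,000
  $82,000 × 18% = $14,760

General income tax:
  $22,000 × 14% = $3,080
  $76,000 × 18% = $13,680
  $46,000 × 23% = $10,580
  → $27,340
  Less jobs credit $23,000 → $4,340

Excess of alternative floor tax over general income tax: $14,760 − $4,340 = $10,420.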